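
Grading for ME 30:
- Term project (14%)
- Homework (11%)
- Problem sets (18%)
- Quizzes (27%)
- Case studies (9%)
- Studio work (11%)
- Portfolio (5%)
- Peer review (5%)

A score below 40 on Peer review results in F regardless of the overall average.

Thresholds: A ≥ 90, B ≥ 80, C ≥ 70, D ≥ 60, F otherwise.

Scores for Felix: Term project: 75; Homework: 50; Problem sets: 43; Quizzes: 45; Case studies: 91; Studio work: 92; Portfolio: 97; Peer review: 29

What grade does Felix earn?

Peer review score 29 < 40: minimum not met.
Weighted total:
  Term project 75 × 0.14 = 10.5
  Homework 50 × 0.11 = 5.5
  Problem sets 43 × 0.18 = 7.74
  Quizzes 45 × 0.27 = 12.15
  Case studies 91 × 0.09 = 8.19
  Studio work 92 × 0.11 = 10.12
  Portfolio 97 × 0.05 = 4.85
  Peer review 29 × 0.05 = 1.45
Sum = 60.5
Because the Peer review minimum was not met, the result is F.

F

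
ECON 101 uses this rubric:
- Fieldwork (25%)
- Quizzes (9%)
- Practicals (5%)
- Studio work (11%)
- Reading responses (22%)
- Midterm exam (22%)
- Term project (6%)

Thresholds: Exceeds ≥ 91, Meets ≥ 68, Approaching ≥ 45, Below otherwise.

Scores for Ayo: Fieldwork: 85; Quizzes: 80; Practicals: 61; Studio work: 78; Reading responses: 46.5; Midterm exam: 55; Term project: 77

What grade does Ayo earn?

Weighted total:
  Fieldwork 85 × 0.25 = 21.25
  Quizzes 80 × 0.09 = 7.2
  Practicals 61 × 0.05 = 3.05
  Studio work 78 × 0.11 = 8.58
  Reading responses 46.5 × 0.22 = 10.23
  Midterm exam 55 × 0.22 = 12.1
  Term project 77 × 0.06 = 4.62
Sum = 67.03
67.03 is ≥ 45 and < 68 → Approaching

Approaching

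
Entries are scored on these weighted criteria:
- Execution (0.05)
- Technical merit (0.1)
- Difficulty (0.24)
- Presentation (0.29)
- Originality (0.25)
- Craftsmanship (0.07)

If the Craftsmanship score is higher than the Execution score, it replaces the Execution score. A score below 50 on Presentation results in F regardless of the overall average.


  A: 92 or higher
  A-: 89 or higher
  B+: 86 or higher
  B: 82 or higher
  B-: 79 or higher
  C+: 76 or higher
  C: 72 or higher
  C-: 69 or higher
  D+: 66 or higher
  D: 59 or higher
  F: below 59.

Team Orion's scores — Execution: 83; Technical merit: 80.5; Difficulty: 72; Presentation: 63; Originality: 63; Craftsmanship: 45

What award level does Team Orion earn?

D+

Craftsmanship (45) ≤ Execution (83), so Execution stays at 83.
Presentation score 63 ≥ 50: minimum met.
Weighted total:
  Execution 83 × 0.05 = 4.15
  Technical merit 80.5 × 0.1 = 8.05
  Difficulty 72 × 0.24 = 17.28
  Presentation 63 × 0.29 = 18.27
  Originality 63 × 0.25 = 15.75
  Craftsmanship 45 × 0.07 = 3.15
Sum = 66.65
66.65 is ≥ 66 and < 69 → D+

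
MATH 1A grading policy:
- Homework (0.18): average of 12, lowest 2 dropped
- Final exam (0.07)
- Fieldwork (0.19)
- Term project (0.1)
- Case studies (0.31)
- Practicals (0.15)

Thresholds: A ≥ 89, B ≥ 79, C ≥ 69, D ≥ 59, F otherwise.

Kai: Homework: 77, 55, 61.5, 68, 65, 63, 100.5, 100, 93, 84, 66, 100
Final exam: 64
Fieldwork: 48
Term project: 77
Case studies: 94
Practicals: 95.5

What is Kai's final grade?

Homework: drop 55, 61.5 → average of remaining 10 = 816.5/10 = 81.65
Weighted total:
  Homework 81.65 × 0.18 = 14.697
  Final exam 64 × 0.07 = 4.48
  Fieldwork 48 × 0.19 = 9.12
  Term project 77 × 0.1 = 7.7
  Case studies 94 × 0.31 = 29.14
  Practicals 95.5 × 0.15 = 14.325
Sum = 79.462
79.462 is ≥ 79 and < 89 → B

B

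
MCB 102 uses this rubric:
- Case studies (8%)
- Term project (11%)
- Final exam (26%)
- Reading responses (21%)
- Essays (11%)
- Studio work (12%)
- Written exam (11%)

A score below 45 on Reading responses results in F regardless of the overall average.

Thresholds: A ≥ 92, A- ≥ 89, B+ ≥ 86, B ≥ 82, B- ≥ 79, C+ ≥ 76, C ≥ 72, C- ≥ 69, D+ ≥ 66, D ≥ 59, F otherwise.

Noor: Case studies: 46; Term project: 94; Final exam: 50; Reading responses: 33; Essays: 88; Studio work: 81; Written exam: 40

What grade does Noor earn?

Reading responses score 33 < 45: minimum not met.
Weighted total:
  Case studies 46 × 0.08 = 3.68
  Term project 94 × 0.11 = 10.34
  Final exam 50 × 0.26 = 13
  Reading responses 33 × 0.21 = 6.93
  Essays 88 × 0.11 = 9.68
  Studio work 81 × 0.12 = 9.72
  Written exam 40 × 0.11 = 4.4
Sum = 57.75
Because the Reading responses minimum was not met, the result is F.

F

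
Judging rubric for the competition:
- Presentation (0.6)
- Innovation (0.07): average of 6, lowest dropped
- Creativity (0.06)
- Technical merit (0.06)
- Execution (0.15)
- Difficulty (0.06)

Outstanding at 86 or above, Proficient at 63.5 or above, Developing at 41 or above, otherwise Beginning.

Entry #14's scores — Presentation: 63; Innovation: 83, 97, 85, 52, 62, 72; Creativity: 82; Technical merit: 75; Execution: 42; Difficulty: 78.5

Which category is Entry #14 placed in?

Innovation: drop 52 → average of remaining 5 = 399/5 = 79.8
Weighted total:
  Presentation 63 × 0.6 = 37.8
  Innovation 79.8 × 0.07 = 5.586
  Creativity 82 × 0.06 = 4.92
  Technical merit 75 × 0.06 = 4.5
  Execution 42 × 0.15 = 6.3
  Difficulty 78.5 × 0.06 = 4.71
Sum = 63.816
63.816 is ≥ 63.5 and < 86 → Proficient

Proficient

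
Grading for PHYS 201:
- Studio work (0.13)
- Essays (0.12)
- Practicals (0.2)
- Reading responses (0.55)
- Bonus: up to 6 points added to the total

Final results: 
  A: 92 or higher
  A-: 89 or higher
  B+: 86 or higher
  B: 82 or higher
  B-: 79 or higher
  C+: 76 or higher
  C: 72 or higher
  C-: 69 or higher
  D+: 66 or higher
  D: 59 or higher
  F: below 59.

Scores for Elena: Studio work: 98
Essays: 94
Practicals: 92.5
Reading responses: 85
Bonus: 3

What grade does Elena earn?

Weighted total:
  Studio work 98 × 0.13 = 12.74
  Essays 94 × 0.12 = 11.28
  Practicals 92.5 × 0.2 = 18.5
  Reading responses 85 × 0.55 = 46.75
Sum = 89.27
Bonus: 89.27 + 3 = 92.27
92.27 ≥ 92 → A

A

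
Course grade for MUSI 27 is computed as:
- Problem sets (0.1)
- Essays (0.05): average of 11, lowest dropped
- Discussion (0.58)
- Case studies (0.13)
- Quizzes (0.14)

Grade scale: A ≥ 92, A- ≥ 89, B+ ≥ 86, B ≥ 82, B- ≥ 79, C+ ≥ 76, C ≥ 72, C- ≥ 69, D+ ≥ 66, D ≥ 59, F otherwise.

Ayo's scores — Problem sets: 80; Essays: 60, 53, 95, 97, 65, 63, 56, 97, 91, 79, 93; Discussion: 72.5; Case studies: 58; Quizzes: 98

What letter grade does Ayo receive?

C

Essays: drop 53 → average of remaining 10 = 796/10 = 79.6
Weighted total:
  Problem sets 80 × 0.1 = 8
  Essays 79.6 × 0.05 = 3.98
  Discussion 72.5 × 0.58 = 42.05
  Case studies 58 × 0.13 = 7.54
  Quizzes 98 × 0.14 = 13.72
Sum = 75.29
75.29 is ≥ 72 and < 76 → C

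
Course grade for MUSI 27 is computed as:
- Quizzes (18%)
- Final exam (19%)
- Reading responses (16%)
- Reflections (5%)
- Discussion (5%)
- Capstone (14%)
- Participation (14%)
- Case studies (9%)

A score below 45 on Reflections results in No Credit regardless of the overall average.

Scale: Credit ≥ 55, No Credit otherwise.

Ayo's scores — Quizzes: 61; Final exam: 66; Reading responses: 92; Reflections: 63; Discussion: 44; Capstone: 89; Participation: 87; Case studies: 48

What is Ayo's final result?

Credit

Reflections score 63 ≥ 45: minimum met.
Weighted total:
  Quizzes 61 × 0.18 = 10.98
  Final exam 66 × 0.19 = 12.54
  Reading responses 92 × 0.16 = 14.72
  Reflections 63 × 0.05 = 3.15
  Discussion 44 × 0.05 = 2.2
  Capstone 89 × 0.14 = 12.46
  Participation 87 × 0.14 = 12.18
  Case studies 48 × 0.09 = 4.32
Sum = 72.55
72.55 ≥ 55 → Credit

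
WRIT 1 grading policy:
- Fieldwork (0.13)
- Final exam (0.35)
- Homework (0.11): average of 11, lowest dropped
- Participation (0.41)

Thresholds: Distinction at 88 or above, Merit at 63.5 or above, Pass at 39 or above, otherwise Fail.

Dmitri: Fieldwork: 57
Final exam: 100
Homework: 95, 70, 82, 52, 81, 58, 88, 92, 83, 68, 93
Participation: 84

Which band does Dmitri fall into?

Homework: drop 52 → average of remaining 10 = 810/10 = 81
Weighted total:
  Fieldwork 57 × 0.13 = 7.41
  Final exam 100 × 0.35 = 35
  Homework 81 × 0.11 = 8.91
  Participation 84 × 0.41 = 34.44
Sum = 85.76
85.76 is ≥ 63.5 and < 88 → Merit

Merit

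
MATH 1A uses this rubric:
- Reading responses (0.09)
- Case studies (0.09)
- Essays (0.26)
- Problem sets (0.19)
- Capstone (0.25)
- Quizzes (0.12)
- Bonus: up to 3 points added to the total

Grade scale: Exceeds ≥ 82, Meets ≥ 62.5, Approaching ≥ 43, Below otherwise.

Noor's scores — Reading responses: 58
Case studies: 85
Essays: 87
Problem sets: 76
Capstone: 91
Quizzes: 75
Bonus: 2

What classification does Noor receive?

Exceeds

Weighted total:
  Reading responses 58 × 0.09 = 5.22
  Case studies 85 × 0.09 = 7.65
  Essays 87 × 0.26 = 22.62
  Problem sets 76 × 0.19 = 14.44
  Capstone 91 × 0.25 = 22.75
  Quizzes 75 × 0.12 = 9
Sum = 81.68
Bonus: 81.68 + 2 = 83.68
83.68 ≥ 82 → Exceeds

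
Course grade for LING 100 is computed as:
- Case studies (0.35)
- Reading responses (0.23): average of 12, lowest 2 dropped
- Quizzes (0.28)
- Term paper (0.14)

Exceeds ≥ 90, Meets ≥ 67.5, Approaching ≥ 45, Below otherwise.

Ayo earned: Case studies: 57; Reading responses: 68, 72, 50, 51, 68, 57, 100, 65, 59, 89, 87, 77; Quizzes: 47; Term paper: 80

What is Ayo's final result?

Approaching

Reading responses: drop 50, 51 → average of remaining 10 = 742/10 = 74.2
Weighted total:
  Case studies 57 × 0.35 = 19.95
  Reading responses 74.2 × 0.23 = 17.066
  Quizzes 47 × 0.28 = 13.16
  Term paper 80 × 0.14 = 11.2
Sum = 61.376
61.376 is ≥ 45 and < 67.5 → Approaching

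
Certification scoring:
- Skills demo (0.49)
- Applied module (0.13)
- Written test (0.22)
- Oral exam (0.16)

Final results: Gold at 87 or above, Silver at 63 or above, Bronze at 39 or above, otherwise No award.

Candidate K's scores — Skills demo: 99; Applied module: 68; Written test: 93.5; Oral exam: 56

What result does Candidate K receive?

Weighted total:
  Skills demo 99 × 0.49 = 48.51
  Applied module 68 × 0.13 = 8.84
  Written test 93.5 × 0.22 = 20.57
  Oral exam 56 × 0.16 = 8.96
Sum = 86.88
86.88 is ≥ 63 and < 87 → Silver

Silver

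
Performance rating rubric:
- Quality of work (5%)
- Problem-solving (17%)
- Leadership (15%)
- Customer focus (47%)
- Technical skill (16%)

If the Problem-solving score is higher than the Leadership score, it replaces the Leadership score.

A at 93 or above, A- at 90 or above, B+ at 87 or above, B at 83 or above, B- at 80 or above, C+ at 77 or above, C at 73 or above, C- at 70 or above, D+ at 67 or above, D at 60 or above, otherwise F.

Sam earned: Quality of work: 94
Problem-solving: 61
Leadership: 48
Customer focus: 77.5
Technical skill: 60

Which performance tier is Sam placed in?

Problem-solving (61) > Leadership (48), so Leadership counts as 61.
Weighted total:
  Quality of work 94 × 0.05 = 4.7
  Problem-solving 61 × 0.17 = 10.37
  Leadership 61 × 0.15 = 9.15
  Customer focus 77.5 × 0.47 = 36.425
  Technical skill 60 × 0.16 = 9.6
Sum = 70.245
70.245 is ≥ 70 and < 73 → C-

C-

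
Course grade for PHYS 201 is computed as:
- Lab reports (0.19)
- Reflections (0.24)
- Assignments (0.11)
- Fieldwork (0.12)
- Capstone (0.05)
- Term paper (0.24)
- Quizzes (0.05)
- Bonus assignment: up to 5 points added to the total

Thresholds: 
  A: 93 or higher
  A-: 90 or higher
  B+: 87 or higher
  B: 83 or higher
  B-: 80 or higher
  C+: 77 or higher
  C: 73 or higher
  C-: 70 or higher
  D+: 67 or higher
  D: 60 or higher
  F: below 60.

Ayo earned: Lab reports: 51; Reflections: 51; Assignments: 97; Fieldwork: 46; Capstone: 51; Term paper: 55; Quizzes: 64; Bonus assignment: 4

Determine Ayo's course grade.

D

Weighted total:
  Lab reports 51 × 0.19 = 9.69
  Reflections 51 × 0.24 = 12.24
  Assignments 97 × 0.11 = 10.67
  Fieldwork 46 × 0.12 = 5.52
  Capstone 51 × 0.05 = 2.55
  Term paper 55 × 0.24 = 13.2
  Quizzes 64 × 0.05 = 3.2
Sum = 57.07
Bonus assignment: 57.07 + 4 = 61.07
61.07 is ≥ 60 and < 67 → D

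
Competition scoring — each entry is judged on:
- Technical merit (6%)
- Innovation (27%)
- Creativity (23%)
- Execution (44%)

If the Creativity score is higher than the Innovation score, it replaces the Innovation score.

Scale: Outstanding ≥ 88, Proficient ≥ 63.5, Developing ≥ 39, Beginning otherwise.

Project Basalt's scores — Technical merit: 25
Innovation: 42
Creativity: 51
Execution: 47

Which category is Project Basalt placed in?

Developing

Creativity (51) > Innovation (42), so Innovation counts as 51.
Weighted total:
  Technical merit 25 × 0.06 = 1.5
  Innovation 51 × 0.27 = 13.77
  Creativity 51 × 0.23 = 11.73
  Execution 47 × 0.44 = 20.68
Sum = 47.68
47.68 is ≥ 39 and < 63.5 → Developing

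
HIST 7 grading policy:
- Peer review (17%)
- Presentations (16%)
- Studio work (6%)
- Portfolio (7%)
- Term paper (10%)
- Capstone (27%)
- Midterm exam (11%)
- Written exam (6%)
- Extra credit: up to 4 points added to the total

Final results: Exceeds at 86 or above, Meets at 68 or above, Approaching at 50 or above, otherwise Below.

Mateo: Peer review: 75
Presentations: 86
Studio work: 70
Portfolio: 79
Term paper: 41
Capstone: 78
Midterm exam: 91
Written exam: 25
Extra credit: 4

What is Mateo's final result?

Meets

Weighted total:
  Peer review 75 × 0.17 = 12.75
  Presentations 86 × 0.16 = 13.76
  Studio work 70 × 0.06 = 4.2
  Portfolio 79 × 0.07 = 5.53
  Term paper 41 × 0.1 = 4.1
  Capstone 78 × 0.27 = 21.06
  Midterm exam 91 × 0.11 = 10.01
  Written exam 25 × 0.06 = 1.5
Sum = 72.91
Extra credit: 72.91 + 4 = 76.91
76.91 is ≥ 68 and < 86 → Meets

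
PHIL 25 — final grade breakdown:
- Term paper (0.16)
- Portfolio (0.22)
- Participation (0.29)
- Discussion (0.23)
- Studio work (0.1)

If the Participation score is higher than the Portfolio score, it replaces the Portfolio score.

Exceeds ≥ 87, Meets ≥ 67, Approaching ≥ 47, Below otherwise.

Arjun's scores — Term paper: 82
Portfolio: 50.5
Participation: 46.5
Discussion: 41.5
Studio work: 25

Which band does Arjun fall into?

Participation (46.5) ≤ Portfolio (50.5), so Portfolio stays at 50.5.
Weighted total:
  Term paper 82 × 0.16 = 13.12
  Portfolio 50.5 × 0.22 = 11.11
  Participation 46.5 × 0.29 = 13.485
  Discussion 41.5 × 0.23 = 9.545
  Studio work 25 × 0.1 = 2.5
Sum = 49.76
49.76 is ≥ 47 and < 67 → Approaching

Approaching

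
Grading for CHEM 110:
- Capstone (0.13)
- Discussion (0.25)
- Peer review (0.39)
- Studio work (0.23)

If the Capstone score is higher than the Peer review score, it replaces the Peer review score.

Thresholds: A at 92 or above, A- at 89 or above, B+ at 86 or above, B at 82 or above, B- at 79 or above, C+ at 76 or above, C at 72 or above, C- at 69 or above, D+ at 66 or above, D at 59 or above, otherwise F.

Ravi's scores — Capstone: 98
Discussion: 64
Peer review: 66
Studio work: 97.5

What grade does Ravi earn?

Capstone (98) > Peer review (66), so Peer review counts as 98.
Weighted total:
  Capstone 98 × 0.13 = 12.74
  Discussion 64 × 0.25 = 16
  Peer review 98 × 0.39 = 38.22
  Studio work 97.5 × 0.23 = 22.425
Sum = 89.385
89.385 is ≥ 89 and < 92 → A-

A-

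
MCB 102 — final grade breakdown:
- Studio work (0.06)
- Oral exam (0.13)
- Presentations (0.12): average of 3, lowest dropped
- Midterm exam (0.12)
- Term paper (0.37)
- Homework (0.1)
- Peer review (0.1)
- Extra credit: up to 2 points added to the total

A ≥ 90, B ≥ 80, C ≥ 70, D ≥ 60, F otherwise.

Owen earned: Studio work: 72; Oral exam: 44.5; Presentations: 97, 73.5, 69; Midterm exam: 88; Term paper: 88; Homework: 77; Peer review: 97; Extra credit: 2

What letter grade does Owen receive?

B

Presentations: drop 69 → average of remaining 2 = 170.5/2 = 85.25
Weighted total:
  Studio work 72 × 0.06 = 4.32
  Oral exam 44.5 × 0.13 = 5.785
  Presentations 85.25 × 0.12 = 10.23
  Midterm exam 88 × 0.12 = 10.56
  Term paper 88 × 0.37 = 32.56
  Homework 77 × 0.1 = 7.7
  Peer review 97 × 0.1 = 9.7
Sum = 80.855
Extra credit: 80.855 + 2 = 82.855
82.855 is ≥ 80 and < 90 → B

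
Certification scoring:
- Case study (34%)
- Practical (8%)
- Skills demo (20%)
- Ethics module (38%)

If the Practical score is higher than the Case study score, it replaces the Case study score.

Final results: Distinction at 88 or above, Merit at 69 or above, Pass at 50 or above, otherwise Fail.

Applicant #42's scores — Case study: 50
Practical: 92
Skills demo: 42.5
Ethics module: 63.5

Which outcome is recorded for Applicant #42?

Merit

Practical (92) > Case study (50), so Case study counts as 92.
Weighted total:
  Case study 92 × 0.34 = 31.28
  Practical 92 × 0.08 = 7.36
  Skills demo 42.5 × 0.2 = 8.5
  Ethics module 63.5 × 0.38 = 24.13
Sum = 71.27
71.27 is ≥ 69 and < 88 → Merit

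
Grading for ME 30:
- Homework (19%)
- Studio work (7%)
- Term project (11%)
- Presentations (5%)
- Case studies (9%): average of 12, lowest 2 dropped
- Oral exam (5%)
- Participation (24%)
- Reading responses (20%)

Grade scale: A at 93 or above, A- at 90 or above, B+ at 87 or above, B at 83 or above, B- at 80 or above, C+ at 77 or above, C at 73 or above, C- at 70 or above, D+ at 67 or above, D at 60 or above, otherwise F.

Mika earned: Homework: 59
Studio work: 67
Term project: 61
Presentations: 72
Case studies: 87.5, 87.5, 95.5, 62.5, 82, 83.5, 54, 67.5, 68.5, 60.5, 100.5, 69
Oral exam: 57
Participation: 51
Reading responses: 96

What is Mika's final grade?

D+

Case studies: drop 54, 60.5 → average of remaining 10 = 804/10 = 80.4
Weighted total:
  Homework 59 × 0.19 = 11.21
  Studio work 67 × 0.07 = 4.69
  Term project 61 × 0.11 = 6.71
  Presentations 72 × 0.05 = 3.6
  Case studies 80.4 × 0.09 = 7.236
  Oral exam 57 × 0.05 = 2.85
  Participation 51 × 0.24 = 12.24
  Reading responses 96 × 0.2 = 19.2
Sum = 67.736
67.736 is ≥ 67 and < 70 → D+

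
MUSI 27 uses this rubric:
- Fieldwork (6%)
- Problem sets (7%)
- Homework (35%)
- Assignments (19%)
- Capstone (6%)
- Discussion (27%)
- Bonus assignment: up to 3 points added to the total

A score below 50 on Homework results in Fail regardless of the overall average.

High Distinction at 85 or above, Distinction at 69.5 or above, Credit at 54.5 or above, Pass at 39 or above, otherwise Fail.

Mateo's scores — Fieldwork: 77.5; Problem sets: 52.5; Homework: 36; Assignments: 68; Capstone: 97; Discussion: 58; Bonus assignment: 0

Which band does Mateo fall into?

Homework score 36 < 50: minimum not met.
Weighted total:
  Fieldwork 77.5 × 0.06 = 4.65
  Problem sets 52.5 × 0.07 = 3.675
  Homework 36 × 0.35 = 12.6
  Assignments 68 × 0.19 = 12.92
  Capstone 97 × 0.06 = 5.82
  Discussion 58 × 0.27 = 15.66
Sum = 55.325
Bonus assignment: 55.325 + 0 = 55.325
Because the Homework minimum was not met, the result is Fail.

Fail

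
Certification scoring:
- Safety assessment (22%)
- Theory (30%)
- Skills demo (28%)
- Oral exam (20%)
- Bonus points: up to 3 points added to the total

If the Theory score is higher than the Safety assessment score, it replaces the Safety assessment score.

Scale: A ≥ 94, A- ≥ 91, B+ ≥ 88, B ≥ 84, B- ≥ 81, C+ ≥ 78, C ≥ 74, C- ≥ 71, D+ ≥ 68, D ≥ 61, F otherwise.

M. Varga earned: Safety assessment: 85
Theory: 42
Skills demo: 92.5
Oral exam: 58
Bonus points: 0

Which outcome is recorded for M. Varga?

D+

Theory (42) ≤ Safety assessment (85), so Safety assessment stays at 85.
Weighted total:
  Safety assessment 85 × 0.22 = 18.7
  Theory 42 × 0.3 = 12.6
  Skills demo 92.5 × 0.28 = 25.9
  Oral exam 58 × 0.2 = 11.6
Sum = 68.8
Bonus points: 68.8 + 0 = 68.8
68.8 is ≥ 68 and < 71 → D+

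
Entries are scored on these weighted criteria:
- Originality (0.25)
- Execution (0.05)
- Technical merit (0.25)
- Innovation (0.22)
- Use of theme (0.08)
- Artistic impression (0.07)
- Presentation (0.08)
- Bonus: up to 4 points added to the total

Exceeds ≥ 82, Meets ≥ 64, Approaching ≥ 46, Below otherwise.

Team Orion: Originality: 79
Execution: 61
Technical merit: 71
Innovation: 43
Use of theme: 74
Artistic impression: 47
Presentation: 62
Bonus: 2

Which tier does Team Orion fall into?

Weighted total:
  Originality 79 × 0.25 = 19.75
  Execution 61 × 0.05 = 3.05
  Technical merit 71 × 0.25 = 17.75
  Innovation 43 × 0.22 = 9.46
  Use of theme 74 × 0.08 = 5.92
  Artistic impression 47 × 0.07 = 3.29
  Presentation 62 × 0.08 = 4.96
Sum = 64.18
Bonus: 64.18 + 2 = 66.18
66.18 is ≥ 64 and < 82 → Meets

Meets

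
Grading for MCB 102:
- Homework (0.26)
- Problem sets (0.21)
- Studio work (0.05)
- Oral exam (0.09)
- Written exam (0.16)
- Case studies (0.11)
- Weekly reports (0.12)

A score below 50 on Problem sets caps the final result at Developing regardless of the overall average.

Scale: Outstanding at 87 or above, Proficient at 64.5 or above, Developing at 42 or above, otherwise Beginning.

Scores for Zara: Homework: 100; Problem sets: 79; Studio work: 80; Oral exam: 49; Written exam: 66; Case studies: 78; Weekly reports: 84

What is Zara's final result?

Proficient

Problem sets score 79 ≥ 50: minimum met.
Weighted total:
  Homework 100 × 0.26 = 26
  Problem sets 79 × 0.21 = 16.59
  Studio work 80 × 0.05 = 4
  Oral exam 49 × 0.09 = 4.41
  Written exam 66 × 0.16 = 10.56
  Case studies 78 × 0.11 = 8.58
  Weekly reports 84 × 0.12 = 10.08
Sum = 80.22
80.22 is ≥ 64.5 and < 87 → Proficient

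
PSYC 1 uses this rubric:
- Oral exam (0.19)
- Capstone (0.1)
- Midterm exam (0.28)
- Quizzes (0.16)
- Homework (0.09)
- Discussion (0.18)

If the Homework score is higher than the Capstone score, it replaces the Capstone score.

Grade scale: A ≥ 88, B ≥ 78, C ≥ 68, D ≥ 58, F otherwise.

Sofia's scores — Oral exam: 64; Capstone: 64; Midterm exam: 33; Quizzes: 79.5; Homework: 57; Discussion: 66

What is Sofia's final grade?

F

Homework (57) ≤ Capstone (64), so Capstone stays at 64.
Weighted total:
  Oral exam 64 × 0.19 = 12.16
  Capstone 64 × 0.1 = 6.4
  Midterm exam 33 × 0.28 = 9.24
  Quizzes 79.5 × 0.16 = 12.72
  Homework 57 × 0.09 = 5.13
  Discussion 66 × 0.18 = 11.88
Sum = 57.53
57.53 < 58 → F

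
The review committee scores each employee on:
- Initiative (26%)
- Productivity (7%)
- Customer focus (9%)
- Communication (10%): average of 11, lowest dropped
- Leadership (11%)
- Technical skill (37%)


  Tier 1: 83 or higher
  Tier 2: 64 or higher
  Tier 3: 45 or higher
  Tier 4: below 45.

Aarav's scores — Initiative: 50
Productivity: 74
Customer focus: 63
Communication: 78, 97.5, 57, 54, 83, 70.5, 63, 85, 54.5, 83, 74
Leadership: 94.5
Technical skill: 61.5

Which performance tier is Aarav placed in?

Tier 2

Communication: drop 54 → average of remaining 10 = 745.5/10 = 74.55
Weighted total:
  Initiative 50 × 0.26 = 13
  Productivity 74 × 0.07 = 5.18
  Customer focus 63 × 0.09 = 5.67
  Communication 74.55 × 0.1 = 7.455
  Leadership 94.5 × 0.11 = 10.395
  Technical skill 61.5 × 0.37 = 22.755
Sum = 64.455
64.455 is ≥ 64 and < 83 → Tier 2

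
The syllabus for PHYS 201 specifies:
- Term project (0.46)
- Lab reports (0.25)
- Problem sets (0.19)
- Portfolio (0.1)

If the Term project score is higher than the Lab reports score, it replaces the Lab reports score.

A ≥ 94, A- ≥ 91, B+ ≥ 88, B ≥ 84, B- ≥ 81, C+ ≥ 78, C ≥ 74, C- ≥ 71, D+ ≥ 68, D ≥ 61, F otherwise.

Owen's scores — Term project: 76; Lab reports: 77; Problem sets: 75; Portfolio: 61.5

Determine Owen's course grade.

Term project (76) ≤ Lab reports (77), so Lab reports stays at 77.
Weighted total:
  Term project 76 × 0.46 = 34.96
  Lab reports 77 × 0.25 = 19.25
  Problem sets 75 × 0.19 = 14.25
  Portfolio 61.5 × 0.1 = 6.15
Sum = 74.61
74.61 is ≥ 74 and < 78 → C

C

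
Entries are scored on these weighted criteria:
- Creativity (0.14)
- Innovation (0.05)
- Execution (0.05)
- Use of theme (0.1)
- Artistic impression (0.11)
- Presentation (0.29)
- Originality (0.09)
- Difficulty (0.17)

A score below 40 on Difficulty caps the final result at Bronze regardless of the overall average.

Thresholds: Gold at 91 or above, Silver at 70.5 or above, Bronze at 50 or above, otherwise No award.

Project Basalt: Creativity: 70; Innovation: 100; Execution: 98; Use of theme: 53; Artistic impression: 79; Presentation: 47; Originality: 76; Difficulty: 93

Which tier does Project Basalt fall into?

Difficulty score 93 ≥ 40: minimum met.
Weighted total:
  Creativity 70 × 0.14 = 9.8
  Innovation 100 × 0.05 = 5
  Execution 98 × 0.05 = 4.9
  Use of theme 53 × 0.1 = 5.3
  Artistic impression 79 × 0.11 = 8.69
  Presentation 47 × 0.29 = 13.63
  Originality 76 × 0.09 = 6.84
  Difficulty 93 × 0.17 = 15.81
Sum = 69.97
69.97 is ≥ 50 and < 70.5 → Bronze

Bronze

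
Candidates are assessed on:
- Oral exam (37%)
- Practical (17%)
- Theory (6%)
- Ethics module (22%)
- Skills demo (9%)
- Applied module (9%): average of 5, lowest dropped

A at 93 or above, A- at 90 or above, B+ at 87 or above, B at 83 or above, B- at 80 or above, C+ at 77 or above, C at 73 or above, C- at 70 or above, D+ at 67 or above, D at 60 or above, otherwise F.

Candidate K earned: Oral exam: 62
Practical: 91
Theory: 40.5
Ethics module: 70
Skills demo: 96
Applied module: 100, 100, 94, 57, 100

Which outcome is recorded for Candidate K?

C

Applied module: drop 57 → average of remaining 4 = 394/4 = 98.5
Weighted total:
  Oral exam 62 × 0.37 = 22.94
  Practical 91 × 0.17 = 15.47
  Theory 40.5 × 0.06 = 2.43
  Ethics module 70 × 0.22 = 15.4
  Skills demo 96 × 0.09 = 8.64
  Applied module 98.5 × 0.09 = 8.865
Sum = 73.745
73.745 is ≥ 73 and < 77 → C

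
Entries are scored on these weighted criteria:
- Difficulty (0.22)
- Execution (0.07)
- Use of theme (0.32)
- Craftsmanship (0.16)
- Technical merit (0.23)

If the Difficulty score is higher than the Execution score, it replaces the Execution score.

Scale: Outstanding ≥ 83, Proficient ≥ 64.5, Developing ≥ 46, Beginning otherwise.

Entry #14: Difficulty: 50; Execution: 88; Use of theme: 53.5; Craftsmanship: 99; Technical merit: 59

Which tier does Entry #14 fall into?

Difficulty (50) ≤ Execution (88), so Execution stays at 88.
Weighted total:
  Difficulty 50 × 0.22 = 11
  Execution 88 × 0.07 = 6.16
  Use of theme 53.5 × 0.32 = 17.12
  Craftsmanship 99 × 0.16 = 15.84
  Technical merit 59 × 0.23 = 13.57
Sum = 63.69
63.69 is ≥ 46 and < 64.5 → Developing

Developing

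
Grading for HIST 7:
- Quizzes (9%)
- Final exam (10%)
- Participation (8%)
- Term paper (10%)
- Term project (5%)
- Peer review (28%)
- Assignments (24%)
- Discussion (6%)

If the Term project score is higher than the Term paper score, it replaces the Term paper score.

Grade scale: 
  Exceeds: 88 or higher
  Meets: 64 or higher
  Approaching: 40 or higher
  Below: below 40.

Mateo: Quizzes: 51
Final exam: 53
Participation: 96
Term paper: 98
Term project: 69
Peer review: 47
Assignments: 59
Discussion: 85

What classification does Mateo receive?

Term project (69) ≤ Term paper (98), so Term paper stays at 98.
Weighted total:
  Quizzes 51 × 0.09 = 4.59
  Final exam 53 × 0.1 = 5.3
  Participation 96 × 0.08 = 7.68
  Term paper 98 × 0.1 = 9.8
  Term project 69 × 0.05 = 3.45
  Peer review 47 × 0.28 = 13.16
  Assignments 59 × 0.24 = 14.16
  Discussion 85 × 0.06 = 5.1
Sum = 63.24
63.24 is ≥ 40 and < 64 → Approaching

Approaching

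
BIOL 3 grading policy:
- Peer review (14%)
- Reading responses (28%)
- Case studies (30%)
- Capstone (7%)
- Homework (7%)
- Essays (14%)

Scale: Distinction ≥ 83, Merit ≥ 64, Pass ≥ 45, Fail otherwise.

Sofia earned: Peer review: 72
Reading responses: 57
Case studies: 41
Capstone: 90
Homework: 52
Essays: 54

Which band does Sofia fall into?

Weighted total:
  Peer review 72 × 0.14 = 10.08
  Reading responses 57 × 0.28 = 15.96
  Case studies 41 × 0.3 = 12.3
  Capstone 90 × 0.07 = 6.3
  Homework 52 × 0.07 = 3.64
  Essays 54 × 0.14 = 7.56
Sum = 55.84
55.84 is ≥ 45 and < 64 → Pass

Pass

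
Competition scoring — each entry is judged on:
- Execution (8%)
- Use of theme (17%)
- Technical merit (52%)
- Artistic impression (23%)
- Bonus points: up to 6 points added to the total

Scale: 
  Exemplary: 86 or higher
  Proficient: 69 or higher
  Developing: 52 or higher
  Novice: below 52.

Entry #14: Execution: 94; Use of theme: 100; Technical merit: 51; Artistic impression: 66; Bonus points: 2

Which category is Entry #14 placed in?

Weighted total:
  Execution 94 × 0.08 = 7.52
  Use of theme 100 × 0.17 = 17
  Technical merit 51 × 0.52 = 26.52
  Artistic impression 66 × 0.23 = 15.18
Sum = 66.22
Bonus points: 66.22 + 2 = 68.22
68.22 is ≥ 52 and < 69 → Developing

Developing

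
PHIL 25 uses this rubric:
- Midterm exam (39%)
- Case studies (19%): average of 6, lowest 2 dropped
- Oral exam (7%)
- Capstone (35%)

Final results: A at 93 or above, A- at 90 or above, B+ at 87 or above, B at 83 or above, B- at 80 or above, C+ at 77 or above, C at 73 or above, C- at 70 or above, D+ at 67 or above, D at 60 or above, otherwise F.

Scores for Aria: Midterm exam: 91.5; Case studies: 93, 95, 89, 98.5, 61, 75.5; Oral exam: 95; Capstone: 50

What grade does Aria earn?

C+

Case studies: drop 61, 75.5 → average of remaining 4 = 375.5/4 = 93.875
Weighted total:
  Midterm exam 91.5 × 0.39 = 35.685
  Case studies 93.875 × 0.19 = 17.83625
  Oral exam 95 × 0.07 = 6.65
  Capstone 50 × 0.35 = 17.5
Sum = 77.67125
77.67125 is ≥ 77 and < 80 → C+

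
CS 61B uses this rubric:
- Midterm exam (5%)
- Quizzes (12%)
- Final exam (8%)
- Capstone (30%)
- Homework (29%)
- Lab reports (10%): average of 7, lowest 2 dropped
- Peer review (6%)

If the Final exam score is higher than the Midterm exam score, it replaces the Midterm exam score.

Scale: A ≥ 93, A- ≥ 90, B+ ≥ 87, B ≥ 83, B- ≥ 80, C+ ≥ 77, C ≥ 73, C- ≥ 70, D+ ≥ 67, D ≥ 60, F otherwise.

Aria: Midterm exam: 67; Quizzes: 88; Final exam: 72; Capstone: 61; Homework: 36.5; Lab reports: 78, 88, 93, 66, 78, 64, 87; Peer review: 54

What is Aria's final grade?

Lab reports: drop 64, 66 → average of remaining 5 = 424/5 = 84.8
Final exam (72) > Midterm exam (67), so Midterm exam counts as 72.
Weighted total:
  Midterm exam 72 × 0.05 = 3.6
  Quizzes 88 × 0.12 = 10.56
  Final exam 72 × 0.08 = 5.76
  Capstone 61 × 0.3 = 18.3
  Homework 36.5 × 0.29 = 10.585
  Lab reports 84.8 × 0.1 = 8.48
  Peer review 54 × 0.06 = 3.24
Sum = 60.525
60.525 is ≥ 60 and < 67 → D

D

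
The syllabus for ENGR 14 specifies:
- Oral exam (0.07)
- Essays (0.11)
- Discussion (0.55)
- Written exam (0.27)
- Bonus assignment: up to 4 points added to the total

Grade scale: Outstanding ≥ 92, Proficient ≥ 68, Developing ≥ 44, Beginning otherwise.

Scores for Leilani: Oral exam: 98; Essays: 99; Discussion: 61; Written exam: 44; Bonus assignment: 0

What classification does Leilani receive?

Developing

Weighted total:
  Oral exam 98 × 0.07 = 6.86
  Essays 99 × 0.11 = 10.89
  Discussion 61 × 0.55 = 33.55
  Written exam 44 × 0.27 = 11.88
Sum = 63.18
Bonus assignment: 63.18 + 0 = 63.18
63.18 is ≥ 44 and < 68 → Developing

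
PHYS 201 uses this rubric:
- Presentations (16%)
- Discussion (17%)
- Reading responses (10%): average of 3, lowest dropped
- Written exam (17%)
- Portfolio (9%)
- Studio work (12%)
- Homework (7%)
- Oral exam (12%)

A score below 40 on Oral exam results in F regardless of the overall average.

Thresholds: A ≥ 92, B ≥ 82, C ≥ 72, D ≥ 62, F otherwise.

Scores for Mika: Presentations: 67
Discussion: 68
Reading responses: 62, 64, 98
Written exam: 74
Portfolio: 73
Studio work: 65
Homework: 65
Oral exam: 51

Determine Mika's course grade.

Reading responses: drop 62 → average of remaining 2 = 162/2 = 81
Oral exam score 51 ≥ 40: minimum met.
Weighted total:
  Presentations 67 × 0.16 = 10.72
  Discussion 68 × 0.17 = 11.56
  Reading responses 81 × 0.1 = 8.1
  Written exam 74 × 0.17 = 12.58
  Portfolio 73 × 0.09 = 6.57
  Studio work 65 × 0.12 = 7.8
  Homework 65 × 0.07 = 4.55
  Oral exam 51 × 0.12 = 6.12
Sum = 68
68 is ≥ 62 and < 72 → D

D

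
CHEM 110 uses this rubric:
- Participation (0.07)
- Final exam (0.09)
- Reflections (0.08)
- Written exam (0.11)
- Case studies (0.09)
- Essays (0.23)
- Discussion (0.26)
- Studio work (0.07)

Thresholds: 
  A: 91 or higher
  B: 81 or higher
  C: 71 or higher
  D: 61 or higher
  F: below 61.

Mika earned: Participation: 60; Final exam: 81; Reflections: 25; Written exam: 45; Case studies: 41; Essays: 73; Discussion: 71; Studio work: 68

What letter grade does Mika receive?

Weighted total:
  Participation 60 × 0.07 = 4.2
  Final exam 81 × 0.09 = 7.29
  Reflections 25 × 0.08 = 2
  Written exam 45 × 0.11 = 4.95
  Case studies 41 × 0.09 = 3.69
  Essays 73 × 0.23 = 16.79
  Discussion 71 × 0.26 = 18.46
  Studio work 68 × 0.07 = 4.76
Sum = 62.14
62.14 is ≥ 61 and < 71 → D

D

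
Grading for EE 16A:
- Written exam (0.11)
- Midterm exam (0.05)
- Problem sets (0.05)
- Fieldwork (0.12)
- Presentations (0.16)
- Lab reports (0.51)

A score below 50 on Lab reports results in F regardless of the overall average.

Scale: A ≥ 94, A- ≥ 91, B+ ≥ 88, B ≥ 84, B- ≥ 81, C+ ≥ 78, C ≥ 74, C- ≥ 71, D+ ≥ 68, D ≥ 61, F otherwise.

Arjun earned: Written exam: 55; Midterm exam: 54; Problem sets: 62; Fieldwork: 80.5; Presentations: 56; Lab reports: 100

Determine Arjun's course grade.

B-

Lab reports score 100 ≥ 50: minimum met.
Weighted total:
  Written exam 55 × 0.11 = 6.05
  Midterm exam 54 × 0.05 = 2.7
  Problem sets 62 × 0.05 = 3.1
  Fieldwork 80.5 × 0.12 = 9.66
  Presentations 56 × 0.16 = 8.96
  Lab reports 100 × 0.51 = 51
Sum = 81.47
81.47 is ≥ 81 and < 84 → B-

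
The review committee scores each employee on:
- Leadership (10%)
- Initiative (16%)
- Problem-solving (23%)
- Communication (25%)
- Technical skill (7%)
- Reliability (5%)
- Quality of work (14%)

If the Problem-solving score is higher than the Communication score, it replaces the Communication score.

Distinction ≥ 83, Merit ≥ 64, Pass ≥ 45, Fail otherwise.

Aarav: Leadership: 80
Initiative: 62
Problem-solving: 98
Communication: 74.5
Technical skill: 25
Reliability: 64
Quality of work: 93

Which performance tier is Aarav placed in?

Merit

Problem-solving (98) > Communication (74.5), so Communication counts as 98.
Weighted total:
  Leadership 80 × 0.1 = 8
  Initiative 62 × 0.16 = 9.92
  Problem-solving 98 × 0.23 = 22.54
  Communication 98 × 0.25 = 24.5
  Technical skill 25 × 0.07 = 1.75
  Reliability 64 × 0.05 = 3.2
  Quality of work 93 × 0.14 = 13.02
Sum = 82.93
82.93 is ≥ 64 and < 83 → Merit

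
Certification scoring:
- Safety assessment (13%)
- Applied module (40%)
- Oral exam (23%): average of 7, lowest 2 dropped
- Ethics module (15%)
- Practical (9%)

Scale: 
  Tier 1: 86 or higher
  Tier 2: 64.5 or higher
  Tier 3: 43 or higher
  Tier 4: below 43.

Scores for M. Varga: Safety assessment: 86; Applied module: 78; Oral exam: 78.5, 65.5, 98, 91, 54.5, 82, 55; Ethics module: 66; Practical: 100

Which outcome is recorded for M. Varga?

Tier 2

Oral exam: drop 54.5, 55 → average of remaining 5 = 415/5 = 83
Weighted total:
  Safety assessment 86 × 0.13 = 11.18
  Applied module 78 × 0.4 = 31.2
  Oral exam 83 × 0.23 = 19.09
  Ethics module 66 × 0.15 = 9.9
  Practical 100 × 0.09 = 9
Sum = 80.37
80.37 is ≥ 64.5 and < 86 → Tier 2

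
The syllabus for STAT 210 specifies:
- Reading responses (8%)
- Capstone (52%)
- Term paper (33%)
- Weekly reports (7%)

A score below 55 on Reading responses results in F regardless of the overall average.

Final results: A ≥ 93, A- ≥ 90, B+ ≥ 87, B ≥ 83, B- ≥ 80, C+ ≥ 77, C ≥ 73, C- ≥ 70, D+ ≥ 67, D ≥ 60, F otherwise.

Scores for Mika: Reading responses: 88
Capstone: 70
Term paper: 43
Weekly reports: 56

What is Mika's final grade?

Reading responses score 88 ≥ 55: minimum met.
Weighted total:
  Reading responses 88 × 0.08 = 7.04
  Capstone 70 × 0.52 = 36.4
  Term paper 43 × 0.33 = 14.19
  Weekly reports 56 × 0.07 = 3.92
Sum = 61.55
61.55 is ≥ 60 and < 67 → D

D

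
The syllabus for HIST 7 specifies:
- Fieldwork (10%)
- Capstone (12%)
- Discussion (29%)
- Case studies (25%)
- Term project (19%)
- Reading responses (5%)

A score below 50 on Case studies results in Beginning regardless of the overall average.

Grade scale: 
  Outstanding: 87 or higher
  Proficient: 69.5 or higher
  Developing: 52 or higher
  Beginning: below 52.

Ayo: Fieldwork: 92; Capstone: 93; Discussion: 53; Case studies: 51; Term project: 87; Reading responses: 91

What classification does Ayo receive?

Case studies score 51 ≥ 50: minimum met.
Weighted total:
  Fieldwork 92 × 0.1 = 9.2
  Capstone 93 × 0.12 = 11.16
  Discussion 53 × 0.29 = 15.37
  Case studies 51 × 0.25 = 12.75
  Term project 87 × 0.19 = 16.53
  Reading responses 91 × 0.05 = 4.55
Sum = 69.56
69.56 is ≥ 69.5 and < 87 → Proficient

Proficient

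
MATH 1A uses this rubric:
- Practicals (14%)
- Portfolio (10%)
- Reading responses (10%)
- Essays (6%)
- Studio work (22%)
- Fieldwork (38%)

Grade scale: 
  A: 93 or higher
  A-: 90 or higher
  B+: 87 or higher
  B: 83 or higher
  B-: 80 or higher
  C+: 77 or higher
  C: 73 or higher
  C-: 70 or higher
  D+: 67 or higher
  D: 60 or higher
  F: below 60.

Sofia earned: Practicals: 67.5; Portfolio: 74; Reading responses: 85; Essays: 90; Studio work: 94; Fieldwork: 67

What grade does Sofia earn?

C

Weighted total:
  Practicals 67.5 × 0.14 = 9.45
  Portfolio 74 × 0.1 = 7.4
  Reading responses 85 × 0.1 = 8.5
  Essays 90 × 0.06 = 5.4
  Studio work 94 × 0.22 = 20.68
  Fieldwork 67 × 0.38 = 25.46
Sum = 76.89
76.89 is ≥ 73 and < 77 → C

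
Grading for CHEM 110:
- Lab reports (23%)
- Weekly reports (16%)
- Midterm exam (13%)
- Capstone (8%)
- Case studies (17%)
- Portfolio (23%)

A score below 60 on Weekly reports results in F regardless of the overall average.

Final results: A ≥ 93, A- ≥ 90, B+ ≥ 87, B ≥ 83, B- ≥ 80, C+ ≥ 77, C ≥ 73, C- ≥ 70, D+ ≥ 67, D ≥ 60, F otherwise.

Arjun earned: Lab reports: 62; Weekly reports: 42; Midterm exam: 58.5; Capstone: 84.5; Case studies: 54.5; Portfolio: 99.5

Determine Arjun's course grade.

F

Weekly reports score 42 < 60: minimum not met.
Weighted total:
  Lab reports 62 × 0.23 = 14.26
  Weekly reports 42 × 0.16 = 6.72
  Midterm exam 58.5 × 0.13 = 7.605
  Capstone 84.5 × 0.08 = 6.76
  Case studies 54.5 × 0.17 = 9.265
  Portfolio 99.5 × 0.23 = 22.885
Sum = 67.495
Because the Weekly reports minimum was not met, the result is F.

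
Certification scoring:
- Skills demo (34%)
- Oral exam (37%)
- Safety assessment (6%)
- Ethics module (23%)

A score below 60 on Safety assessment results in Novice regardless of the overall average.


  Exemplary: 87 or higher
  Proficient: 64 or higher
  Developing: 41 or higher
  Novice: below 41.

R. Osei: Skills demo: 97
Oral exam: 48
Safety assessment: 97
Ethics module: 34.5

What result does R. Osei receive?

Safety assessment score 97 ≥ 60: minimum met.
Weighted total:
  Skills demo 97 × 0.34 = 32.98
  Oral exam 48 × 0.37 = 17.76
  Safety assessment 97 × 0.06 = 5.82
  Ethics module 34.5 × 0.23 = 7.935
Sum = 64.495
64.495 is ≥ 64 and < 87 → Proficient

Proficient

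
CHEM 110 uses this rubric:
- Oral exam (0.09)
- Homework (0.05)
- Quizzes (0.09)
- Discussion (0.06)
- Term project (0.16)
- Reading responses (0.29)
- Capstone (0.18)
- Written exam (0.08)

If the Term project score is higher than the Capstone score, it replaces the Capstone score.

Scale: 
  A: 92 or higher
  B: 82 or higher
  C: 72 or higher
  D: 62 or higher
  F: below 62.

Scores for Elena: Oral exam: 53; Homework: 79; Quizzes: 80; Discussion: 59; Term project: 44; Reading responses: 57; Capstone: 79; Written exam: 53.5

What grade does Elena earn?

Term project (44) ≤ Capstone (79), so Capstone stays at 79.
Weighted total:
  Oral exam 53 × 0.09 = 4.77
  Homework 79 × 0.05 = 3.95
  Quizzes 80 × 0.09 = 7.2
  Discussion 59 × 0.06 = 3.54
  Term project 44 × 0.16 = 7.04
  Reading responses 57 × 0.29 = 16.53
  Capstone 79 × 0.18 = 14.22
  Written exam 53.5 × 0.08 = 4.28
Sum = 61.53
61.53 < 62 → F

F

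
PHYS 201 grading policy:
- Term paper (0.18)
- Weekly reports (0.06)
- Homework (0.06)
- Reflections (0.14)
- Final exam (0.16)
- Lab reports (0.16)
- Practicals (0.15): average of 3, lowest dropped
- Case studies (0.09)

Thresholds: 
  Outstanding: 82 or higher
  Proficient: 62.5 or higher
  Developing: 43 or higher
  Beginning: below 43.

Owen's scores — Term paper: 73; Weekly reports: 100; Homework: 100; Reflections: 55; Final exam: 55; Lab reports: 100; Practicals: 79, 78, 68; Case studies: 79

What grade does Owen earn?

Proficient

Practicals: drop 68 → average of remaining 2 = 157/2 = 78.5
Weighted total:
  Term paper 73 × 0.18 = 13.14
  Weekly reports 100 × 0.06 = 6
  Homework 100 × 0.06 = 6
  Reflections 55 × 0.14 = 7.7
  Final exam 55 × 0.16 = 8.8
  Lab reports 100 × 0.16 = 16
  Practicals 78.5 × 0.15 = 11.775
  Case studies 79 × 0.09 = 7.11
Sum = 76.525
76.525 is ≥ 62.5 and < 82 → Proficient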